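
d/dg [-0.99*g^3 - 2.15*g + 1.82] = -2.97*g^2 - 2.15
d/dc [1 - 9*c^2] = -18*c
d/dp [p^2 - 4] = 2*p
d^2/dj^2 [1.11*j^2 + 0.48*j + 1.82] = 2.22000000000000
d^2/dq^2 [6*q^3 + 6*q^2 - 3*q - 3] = 36*q + 12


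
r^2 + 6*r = r*(r + 6)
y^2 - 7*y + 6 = (y - 6)*(y - 1)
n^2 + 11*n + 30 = (n + 5)*(n + 6)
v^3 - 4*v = v*(v - 2)*(v + 2)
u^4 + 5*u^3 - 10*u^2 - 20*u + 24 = (u - 2)*(u - 1)*(u + 2)*(u + 6)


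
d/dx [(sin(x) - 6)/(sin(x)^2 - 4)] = (12*sin(x) + cos(x)^2 - 5)*cos(x)/(sin(x)^2 - 4)^2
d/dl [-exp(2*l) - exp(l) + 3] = (-2*exp(l) - 1)*exp(l)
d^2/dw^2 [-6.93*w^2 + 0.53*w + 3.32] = -13.8600000000000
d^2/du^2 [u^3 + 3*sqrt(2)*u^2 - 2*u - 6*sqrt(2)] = 6*u + 6*sqrt(2)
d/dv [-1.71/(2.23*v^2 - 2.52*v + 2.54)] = (7.6266*v - 4.3092)/(2.23*v^2 - 2.52*v + 2.54)^2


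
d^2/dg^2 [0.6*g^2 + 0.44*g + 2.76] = 1.20000000000000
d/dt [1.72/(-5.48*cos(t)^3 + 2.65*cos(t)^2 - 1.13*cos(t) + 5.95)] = (-28.2768*cos(t)^2 + 9.116*cos(t) - 1.9436)*sin(t)/(5.48*cos(t)^3 - 2.65*cos(t)^2 + 1.13*cos(t) - 5.95)^2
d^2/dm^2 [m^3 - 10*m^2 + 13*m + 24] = 6*m - 20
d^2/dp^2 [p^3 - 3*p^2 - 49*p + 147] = 6*p - 6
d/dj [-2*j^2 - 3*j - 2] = -4*j - 3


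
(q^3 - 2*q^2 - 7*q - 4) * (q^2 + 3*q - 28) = q^5 + q^4 - 41*q^3 + 31*q^2 + 184*q + 112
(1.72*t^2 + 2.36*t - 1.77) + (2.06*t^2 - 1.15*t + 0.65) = 3.78*t^2 + 1.21*t - 1.12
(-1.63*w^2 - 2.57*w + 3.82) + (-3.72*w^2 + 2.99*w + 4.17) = -5.35*w^2 + 0.42*w + 7.99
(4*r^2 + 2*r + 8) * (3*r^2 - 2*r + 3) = 12*r^4 - 2*r^3 + 32*r^2 - 10*r + 24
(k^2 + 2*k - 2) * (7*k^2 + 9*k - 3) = 7*k^4 + 23*k^3 + k^2 - 24*k + 6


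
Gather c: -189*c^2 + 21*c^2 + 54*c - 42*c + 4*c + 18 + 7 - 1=-168*c^2 + 16*c + 24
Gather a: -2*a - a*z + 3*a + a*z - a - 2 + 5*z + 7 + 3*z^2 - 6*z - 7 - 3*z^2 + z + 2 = 0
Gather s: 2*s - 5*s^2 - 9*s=-5*s^2 - 7*s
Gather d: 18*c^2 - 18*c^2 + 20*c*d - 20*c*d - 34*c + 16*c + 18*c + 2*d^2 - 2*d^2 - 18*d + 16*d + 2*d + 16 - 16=0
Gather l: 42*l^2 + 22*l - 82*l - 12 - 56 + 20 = 42*l^2 - 60*l - 48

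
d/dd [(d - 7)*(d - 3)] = 2*d - 10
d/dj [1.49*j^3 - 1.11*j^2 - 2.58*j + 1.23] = 4.47*j^2 - 2.22*j - 2.58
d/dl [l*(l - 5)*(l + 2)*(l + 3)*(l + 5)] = 5*l^4 + 20*l^3 - 57*l^2 - 250*l - 150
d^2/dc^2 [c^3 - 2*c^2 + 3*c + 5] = 6*c - 4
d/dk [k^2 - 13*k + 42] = 2*k - 13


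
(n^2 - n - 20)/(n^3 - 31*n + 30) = (n + 4)/(n^2 + 5*n - 6)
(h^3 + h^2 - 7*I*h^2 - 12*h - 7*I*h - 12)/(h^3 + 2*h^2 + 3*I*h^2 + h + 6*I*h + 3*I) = (h^2 - 7*I*h - 12)/(h^2 + h*(1 + 3*I) + 3*I)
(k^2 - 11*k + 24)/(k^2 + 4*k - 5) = (k^2 - 11*k + 24)/(k^2 + 4*k - 5)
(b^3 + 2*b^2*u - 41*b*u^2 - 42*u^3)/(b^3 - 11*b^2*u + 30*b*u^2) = (-b^2 - 8*b*u - 7*u^2)/(b*(-b + 5*u))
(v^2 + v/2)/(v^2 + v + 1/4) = 2*v/(2*v + 1)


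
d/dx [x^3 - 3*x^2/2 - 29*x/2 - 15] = 3*x^2 - 3*x - 29/2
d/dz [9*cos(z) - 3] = -9*sin(z)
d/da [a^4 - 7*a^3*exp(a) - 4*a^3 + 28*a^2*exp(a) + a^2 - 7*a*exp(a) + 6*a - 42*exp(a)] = -7*a^3*exp(a) + 4*a^3 + 7*a^2*exp(a) - 12*a^2 + 49*a*exp(a) + 2*a - 49*exp(a) + 6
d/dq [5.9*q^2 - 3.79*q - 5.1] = 11.8*q - 3.79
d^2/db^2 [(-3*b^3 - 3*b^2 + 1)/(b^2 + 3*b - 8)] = 14*(-6*b^3 + 21*b^2 - 81*b - 25)/(b^6 + 9*b^5 + 3*b^4 - 117*b^3 - 24*b^2 + 576*b - 512)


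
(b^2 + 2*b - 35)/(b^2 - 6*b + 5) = (b + 7)/(b - 1)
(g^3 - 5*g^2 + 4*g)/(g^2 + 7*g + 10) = g*(g^2 - 5*g + 4)/(g^2 + 7*g + 10)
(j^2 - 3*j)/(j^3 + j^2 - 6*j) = (j - 3)/(j^2 + j - 6)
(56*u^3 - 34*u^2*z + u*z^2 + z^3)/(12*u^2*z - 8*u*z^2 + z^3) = (-28*u^2 + 3*u*z + z^2)/(z*(-6*u + z))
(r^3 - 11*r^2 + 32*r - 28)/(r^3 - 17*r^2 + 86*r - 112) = (r - 2)/(r - 8)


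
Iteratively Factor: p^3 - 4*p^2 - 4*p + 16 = (p + 2)*(p^2 - 6*p + 8) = (p - 4)*(p + 2)*(p - 2)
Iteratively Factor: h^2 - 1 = (h + 1)*(h - 1)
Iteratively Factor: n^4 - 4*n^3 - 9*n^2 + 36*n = (n)*(n^3 - 4*n^2 - 9*n + 36) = n*(n + 3)*(n^2 - 7*n + 12) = n*(n - 3)*(n + 3)*(n - 4)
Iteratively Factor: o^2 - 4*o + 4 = (o - 2)*(o - 2)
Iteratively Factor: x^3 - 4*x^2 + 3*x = (x)*(x^2 - 4*x + 3) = x*(x - 3)*(x - 1)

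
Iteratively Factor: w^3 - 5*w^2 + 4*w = (w - 4)*(w^2 - w) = (w - 4)*(w - 1)*(w)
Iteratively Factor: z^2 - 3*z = (z - 3)*(z)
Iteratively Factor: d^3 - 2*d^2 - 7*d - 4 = (d + 1)*(d^2 - 3*d - 4) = (d - 4)*(d + 1)*(d + 1)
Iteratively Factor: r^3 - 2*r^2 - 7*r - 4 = (r + 1)*(r^2 - 3*r - 4) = (r + 1)^2*(r - 4)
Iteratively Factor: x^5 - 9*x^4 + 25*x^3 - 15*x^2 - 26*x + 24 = (x + 1)*(x^4 - 10*x^3 + 35*x^2 - 50*x + 24) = (x - 4)*(x + 1)*(x^3 - 6*x^2 + 11*x - 6) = (x - 4)*(x - 1)*(x + 1)*(x^2 - 5*x + 6) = (x - 4)*(x - 3)*(x - 1)*(x + 1)*(x - 2)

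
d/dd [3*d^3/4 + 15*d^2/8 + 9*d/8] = 9*d^2/4 + 15*d/4 + 9/8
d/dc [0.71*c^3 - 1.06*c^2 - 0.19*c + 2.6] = 2.13*c^2 - 2.12*c - 0.19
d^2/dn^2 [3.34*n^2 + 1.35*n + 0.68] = 6.68000000000000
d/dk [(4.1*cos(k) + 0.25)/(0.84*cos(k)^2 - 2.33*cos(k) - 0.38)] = (3.444*cos(k)^2 + 0.42*cos(k) + 0.9755)*sin(k)/(0.7056*cos(k)^4 - 3.9144*cos(k)^3 + 4.7905*cos(k)^2 + 1.7708*cos(k) + 0.1444)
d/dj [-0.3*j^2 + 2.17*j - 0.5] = 2.17 - 0.6*j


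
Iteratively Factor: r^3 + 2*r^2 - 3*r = (r - 1)*(r^2 + 3*r) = r*(r - 1)*(r + 3)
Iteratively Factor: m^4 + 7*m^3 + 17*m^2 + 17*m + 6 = (m + 3)*(m^3 + 4*m^2 + 5*m + 2) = (m + 1)*(m + 3)*(m^2 + 3*m + 2) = (m + 1)*(m + 2)*(m + 3)*(m + 1)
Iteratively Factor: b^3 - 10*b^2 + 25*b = (b)*(b^2 - 10*b + 25) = b*(b - 5)*(b - 5)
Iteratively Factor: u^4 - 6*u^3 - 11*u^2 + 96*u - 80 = (u - 5)*(u^3 - u^2 - 16*u + 16) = (u - 5)*(u - 1)*(u^2 - 16) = (u - 5)*(u - 4)*(u - 1)*(u + 4)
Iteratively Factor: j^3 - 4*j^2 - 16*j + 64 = (j - 4)*(j^2 - 16) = (j - 4)*(j + 4)*(j - 4)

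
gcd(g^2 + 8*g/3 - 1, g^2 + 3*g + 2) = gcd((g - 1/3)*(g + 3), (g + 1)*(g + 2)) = 1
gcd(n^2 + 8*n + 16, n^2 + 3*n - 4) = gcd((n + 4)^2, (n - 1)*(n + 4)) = n + 4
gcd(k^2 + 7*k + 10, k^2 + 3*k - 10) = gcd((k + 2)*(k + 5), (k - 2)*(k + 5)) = k + 5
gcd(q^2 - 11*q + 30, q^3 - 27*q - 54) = q - 6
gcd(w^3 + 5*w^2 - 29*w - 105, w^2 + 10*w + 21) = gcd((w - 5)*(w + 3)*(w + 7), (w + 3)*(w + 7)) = w^2 + 10*w + 21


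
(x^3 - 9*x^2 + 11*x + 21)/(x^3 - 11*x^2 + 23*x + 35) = (x - 3)/(x - 5)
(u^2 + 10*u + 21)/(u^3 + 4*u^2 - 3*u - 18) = (u + 7)/(u^2 + u - 6)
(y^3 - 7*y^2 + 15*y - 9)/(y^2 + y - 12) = (y^2 - 4*y + 3)/(y + 4)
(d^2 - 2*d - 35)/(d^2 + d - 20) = (d - 7)/(d - 4)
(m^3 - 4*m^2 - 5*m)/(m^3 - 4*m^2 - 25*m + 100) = m*(m + 1)/(m^2 + m - 20)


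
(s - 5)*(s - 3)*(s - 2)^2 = s^4 - 12*s^3 + 51*s^2 - 92*s + 60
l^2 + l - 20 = (l - 4)*(l + 5)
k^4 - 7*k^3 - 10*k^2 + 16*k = k*(k - 8)*(k - 1)*(k + 2)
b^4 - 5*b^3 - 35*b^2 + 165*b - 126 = (b - 7)*(b - 3)*(b - 1)*(b + 6)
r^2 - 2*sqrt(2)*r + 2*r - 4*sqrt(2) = (r + 2)*(r - 2*sqrt(2))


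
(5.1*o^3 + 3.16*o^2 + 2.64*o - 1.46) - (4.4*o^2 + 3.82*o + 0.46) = 5.1*o^3 - 1.24*o^2 - 1.18*o - 1.92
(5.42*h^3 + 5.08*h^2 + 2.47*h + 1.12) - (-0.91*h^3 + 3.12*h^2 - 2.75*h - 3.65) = 6.33*h^3 + 1.96*h^2 + 5.22*h + 4.77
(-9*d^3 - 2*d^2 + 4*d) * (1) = -9*d^3 - 2*d^2 + 4*d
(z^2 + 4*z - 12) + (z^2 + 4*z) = 2*z^2 + 8*z - 12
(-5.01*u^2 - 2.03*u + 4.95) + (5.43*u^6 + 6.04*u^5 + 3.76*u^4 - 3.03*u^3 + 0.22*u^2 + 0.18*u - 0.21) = 5.43*u^6 + 6.04*u^5 + 3.76*u^4 - 3.03*u^3 - 4.79*u^2 - 1.85*u + 4.74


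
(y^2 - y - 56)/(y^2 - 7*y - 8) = (y + 7)/(y + 1)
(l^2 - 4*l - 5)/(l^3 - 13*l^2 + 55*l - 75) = (l + 1)/(l^2 - 8*l + 15)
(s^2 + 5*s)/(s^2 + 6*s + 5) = s/(s + 1)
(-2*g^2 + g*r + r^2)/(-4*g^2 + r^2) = (-g + r)/(-2*g + r)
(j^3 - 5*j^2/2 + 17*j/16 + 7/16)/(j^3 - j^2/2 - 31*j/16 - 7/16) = (j - 1)/(j + 1)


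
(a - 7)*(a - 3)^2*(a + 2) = a^4 - 11*a^3 + 25*a^2 + 39*a - 126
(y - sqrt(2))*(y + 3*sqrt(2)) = y^2 + 2*sqrt(2)*y - 6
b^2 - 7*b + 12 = (b - 4)*(b - 3)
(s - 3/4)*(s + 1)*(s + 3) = s^3 + 13*s^2/4 - 9/4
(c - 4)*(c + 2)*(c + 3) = c^3 + c^2 - 14*c - 24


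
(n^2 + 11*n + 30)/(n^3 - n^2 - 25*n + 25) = (n + 6)/(n^2 - 6*n + 5)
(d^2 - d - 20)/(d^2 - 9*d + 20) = (d + 4)/(d - 4)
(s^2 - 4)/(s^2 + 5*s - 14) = (s + 2)/(s + 7)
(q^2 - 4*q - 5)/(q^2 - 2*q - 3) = (q - 5)/(q - 3)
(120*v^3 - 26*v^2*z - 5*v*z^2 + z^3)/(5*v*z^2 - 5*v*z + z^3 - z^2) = (24*v^2 - 10*v*z + z^2)/(z*(z - 1))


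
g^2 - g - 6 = (g - 3)*(g + 2)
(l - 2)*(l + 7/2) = l^2 + 3*l/2 - 7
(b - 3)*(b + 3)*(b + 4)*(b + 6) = b^4 + 10*b^3 + 15*b^2 - 90*b - 216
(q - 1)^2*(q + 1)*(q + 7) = q^4 + 6*q^3 - 8*q^2 - 6*q + 7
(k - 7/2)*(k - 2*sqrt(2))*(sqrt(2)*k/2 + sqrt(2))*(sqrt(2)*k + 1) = k^4 - 3*sqrt(2)*k^3/2 - 3*k^3/2 - 9*k^2 + 9*sqrt(2)*k^2/4 + 3*k + 21*sqrt(2)*k/2 + 14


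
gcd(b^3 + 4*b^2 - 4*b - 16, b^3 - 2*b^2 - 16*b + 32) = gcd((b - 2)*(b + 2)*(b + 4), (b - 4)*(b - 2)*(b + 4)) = b^2 + 2*b - 8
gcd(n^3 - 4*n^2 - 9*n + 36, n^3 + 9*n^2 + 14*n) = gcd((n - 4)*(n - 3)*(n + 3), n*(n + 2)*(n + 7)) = 1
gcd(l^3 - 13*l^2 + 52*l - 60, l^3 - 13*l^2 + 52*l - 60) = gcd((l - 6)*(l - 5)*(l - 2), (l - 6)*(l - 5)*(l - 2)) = l^3 - 13*l^2 + 52*l - 60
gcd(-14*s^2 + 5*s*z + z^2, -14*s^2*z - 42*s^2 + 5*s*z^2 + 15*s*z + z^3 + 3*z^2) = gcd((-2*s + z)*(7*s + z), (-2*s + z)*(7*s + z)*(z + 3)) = -14*s^2 + 5*s*z + z^2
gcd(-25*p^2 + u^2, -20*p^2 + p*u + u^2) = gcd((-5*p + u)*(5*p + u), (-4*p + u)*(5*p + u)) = 5*p + u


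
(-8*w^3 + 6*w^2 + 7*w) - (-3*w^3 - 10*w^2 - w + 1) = -5*w^3 + 16*w^2 + 8*w - 1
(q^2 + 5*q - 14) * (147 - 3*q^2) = -3*q^4 - 15*q^3 + 189*q^2 + 735*q - 2058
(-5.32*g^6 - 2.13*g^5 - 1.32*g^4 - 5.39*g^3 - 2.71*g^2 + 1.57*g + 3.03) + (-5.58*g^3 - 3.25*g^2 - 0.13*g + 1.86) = -5.32*g^6 - 2.13*g^5 - 1.32*g^4 - 10.97*g^3 - 5.96*g^2 + 1.44*g + 4.89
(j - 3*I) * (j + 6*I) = j^2 + 3*I*j + 18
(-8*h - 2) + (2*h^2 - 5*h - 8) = 2*h^2 - 13*h - 10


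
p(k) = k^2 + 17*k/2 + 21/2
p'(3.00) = 14.50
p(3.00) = 45.00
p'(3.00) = 14.50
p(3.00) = 45.00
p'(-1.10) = 6.30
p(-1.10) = 2.36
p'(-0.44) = 7.62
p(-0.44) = 6.95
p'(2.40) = 13.30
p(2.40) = 36.66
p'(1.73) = 11.96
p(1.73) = 28.20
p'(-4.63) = -0.76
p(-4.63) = -7.42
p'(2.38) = 13.26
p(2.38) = 36.39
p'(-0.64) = 7.22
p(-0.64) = 5.47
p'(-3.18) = 2.14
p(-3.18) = -6.42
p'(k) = 2*k + 17/2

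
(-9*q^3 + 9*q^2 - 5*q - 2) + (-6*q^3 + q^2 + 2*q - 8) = -15*q^3 + 10*q^2 - 3*q - 10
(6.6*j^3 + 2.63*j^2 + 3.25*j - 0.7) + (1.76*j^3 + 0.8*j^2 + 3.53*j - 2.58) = 8.36*j^3 + 3.43*j^2 + 6.78*j - 3.28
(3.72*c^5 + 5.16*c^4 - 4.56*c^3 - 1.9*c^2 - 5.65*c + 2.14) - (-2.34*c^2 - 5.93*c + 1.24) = 3.72*c^5 + 5.16*c^4 - 4.56*c^3 + 0.44*c^2 + 0.279999999999999*c + 0.9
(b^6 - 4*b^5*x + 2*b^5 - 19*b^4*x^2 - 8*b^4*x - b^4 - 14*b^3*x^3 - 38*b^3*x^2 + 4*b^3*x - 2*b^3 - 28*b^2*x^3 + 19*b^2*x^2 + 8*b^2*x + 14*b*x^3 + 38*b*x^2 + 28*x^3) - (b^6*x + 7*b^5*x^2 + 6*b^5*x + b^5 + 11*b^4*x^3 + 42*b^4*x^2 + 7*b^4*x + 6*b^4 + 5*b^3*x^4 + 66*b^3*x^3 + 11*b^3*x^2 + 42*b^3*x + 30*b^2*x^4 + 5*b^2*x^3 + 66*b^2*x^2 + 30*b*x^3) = -b^6*x + b^6 - 7*b^5*x^2 - 10*b^5*x + b^5 - 11*b^4*x^3 - 61*b^4*x^2 - 15*b^4*x - 7*b^4 - 5*b^3*x^4 - 80*b^3*x^3 - 49*b^3*x^2 - 38*b^3*x - 2*b^3 - 30*b^2*x^4 - 33*b^2*x^3 - 47*b^2*x^2 + 8*b^2*x - 16*b*x^3 + 38*b*x^2 + 28*x^3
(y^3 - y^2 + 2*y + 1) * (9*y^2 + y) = 9*y^5 - 8*y^4 + 17*y^3 + 11*y^2 + y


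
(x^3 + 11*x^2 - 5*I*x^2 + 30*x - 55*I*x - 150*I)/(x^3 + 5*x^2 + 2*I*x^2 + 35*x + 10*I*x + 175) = (x + 6)/(x + 7*I)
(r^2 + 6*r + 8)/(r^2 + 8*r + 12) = (r + 4)/(r + 6)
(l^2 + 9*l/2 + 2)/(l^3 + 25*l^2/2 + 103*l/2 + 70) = (2*l + 1)/(2*l^2 + 17*l + 35)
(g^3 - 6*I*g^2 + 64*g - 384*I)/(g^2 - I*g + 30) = (g^2 + 64)/(g + 5*I)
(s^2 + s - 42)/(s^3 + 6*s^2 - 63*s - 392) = (s - 6)/(s^2 - s - 56)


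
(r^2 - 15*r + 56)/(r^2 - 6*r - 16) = (r - 7)/(r + 2)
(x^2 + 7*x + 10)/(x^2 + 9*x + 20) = (x + 2)/(x + 4)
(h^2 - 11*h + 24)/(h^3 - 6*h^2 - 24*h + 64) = (h - 3)/(h^2 + 2*h - 8)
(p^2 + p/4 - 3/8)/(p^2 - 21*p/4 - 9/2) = (p - 1/2)/(p - 6)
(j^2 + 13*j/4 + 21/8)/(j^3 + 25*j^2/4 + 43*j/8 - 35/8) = (2*j + 3)/(2*j^2 + 9*j - 5)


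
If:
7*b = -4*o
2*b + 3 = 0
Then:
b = -3/2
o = 21/8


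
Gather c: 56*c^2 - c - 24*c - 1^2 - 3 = 56*c^2 - 25*c - 4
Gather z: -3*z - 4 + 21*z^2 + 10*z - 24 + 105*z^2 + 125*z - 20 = 126*z^2 + 132*z - 48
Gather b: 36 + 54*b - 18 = 54*b + 18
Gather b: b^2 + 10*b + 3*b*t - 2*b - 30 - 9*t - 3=b^2 + b*(3*t + 8) - 9*t - 33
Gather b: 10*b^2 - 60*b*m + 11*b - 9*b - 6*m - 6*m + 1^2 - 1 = 10*b^2 + b*(2 - 60*m) - 12*m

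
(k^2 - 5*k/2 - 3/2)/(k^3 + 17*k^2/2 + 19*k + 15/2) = (k - 3)/(k^2 + 8*k + 15)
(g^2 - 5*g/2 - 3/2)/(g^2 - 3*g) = (g + 1/2)/g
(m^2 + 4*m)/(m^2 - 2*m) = (m + 4)/(m - 2)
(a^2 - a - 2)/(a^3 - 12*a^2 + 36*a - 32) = (a + 1)/(a^2 - 10*a + 16)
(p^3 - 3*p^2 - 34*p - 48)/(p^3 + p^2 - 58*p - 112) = (p + 3)/(p + 7)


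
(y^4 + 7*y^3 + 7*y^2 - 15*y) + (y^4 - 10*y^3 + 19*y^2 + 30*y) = 2*y^4 - 3*y^3 + 26*y^2 + 15*y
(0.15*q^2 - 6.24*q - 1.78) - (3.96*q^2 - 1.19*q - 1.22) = -3.81*q^2 - 5.05*q - 0.56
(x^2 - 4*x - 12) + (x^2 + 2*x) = 2*x^2 - 2*x - 12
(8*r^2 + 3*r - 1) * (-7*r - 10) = -56*r^3 - 101*r^2 - 23*r + 10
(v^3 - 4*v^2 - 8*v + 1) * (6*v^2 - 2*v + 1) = 6*v^5 - 26*v^4 - 39*v^3 + 18*v^2 - 10*v + 1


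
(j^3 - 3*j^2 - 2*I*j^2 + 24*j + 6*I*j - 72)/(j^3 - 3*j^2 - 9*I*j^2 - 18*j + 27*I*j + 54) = (j + 4*I)/(j - 3*I)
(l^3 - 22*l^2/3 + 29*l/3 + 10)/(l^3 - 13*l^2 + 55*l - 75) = (l + 2/3)/(l - 5)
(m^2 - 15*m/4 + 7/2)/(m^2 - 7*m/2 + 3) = (4*m - 7)/(2*(2*m - 3))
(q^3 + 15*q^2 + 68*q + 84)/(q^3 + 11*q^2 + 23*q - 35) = (q^2 + 8*q + 12)/(q^2 + 4*q - 5)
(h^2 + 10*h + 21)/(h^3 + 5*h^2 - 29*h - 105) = 1/(h - 5)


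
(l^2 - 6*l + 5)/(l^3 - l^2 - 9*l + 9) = (l - 5)/(l^2 - 9)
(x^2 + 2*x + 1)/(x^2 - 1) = (x + 1)/(x - 1)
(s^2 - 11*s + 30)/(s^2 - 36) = (s - 5)/(s + 6)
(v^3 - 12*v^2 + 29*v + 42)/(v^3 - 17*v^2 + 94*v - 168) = (v + 1)/(v - 4)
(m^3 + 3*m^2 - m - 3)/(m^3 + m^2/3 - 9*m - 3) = 3*(m^2 - 1)/(3*m^2 - 8*m - 3)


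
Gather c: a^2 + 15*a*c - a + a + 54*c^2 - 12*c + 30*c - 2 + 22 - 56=a^2 + 54*c^2 + c*(15*a + 18) - 36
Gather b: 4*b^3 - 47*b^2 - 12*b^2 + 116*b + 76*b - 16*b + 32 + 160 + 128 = 4*b^3 - 59*b^2 + 176*b + 320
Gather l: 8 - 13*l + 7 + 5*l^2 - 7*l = 5*l^2 - 20*l + 15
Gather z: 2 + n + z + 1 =n + z + 3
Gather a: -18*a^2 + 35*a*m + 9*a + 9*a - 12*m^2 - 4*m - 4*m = -18*a^2 + a*(35*m + 18) - 12*m^2 - 8*m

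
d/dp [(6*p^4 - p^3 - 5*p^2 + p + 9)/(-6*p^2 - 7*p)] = (-72*p^5 - 120*p^4 + 14*p^3 + 41*p^2 + 108*p + 63)/(p^2*(36*p^2 + 84*p + 49))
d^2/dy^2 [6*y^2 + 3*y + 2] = 12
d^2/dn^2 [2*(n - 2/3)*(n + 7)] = 4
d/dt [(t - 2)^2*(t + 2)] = (t - 2)*(3*t + 2)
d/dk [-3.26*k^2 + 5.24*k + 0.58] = 5.24 - 6.52*k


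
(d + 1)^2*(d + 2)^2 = d^4 + 6*d^3 + 13*d^2 + 12*d + 4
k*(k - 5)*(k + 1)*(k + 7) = k^4 + 3*k^3 - 33*k^2 - 35*k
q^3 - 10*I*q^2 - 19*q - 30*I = (q - 6*I)*(q - 5*I)*(q + I)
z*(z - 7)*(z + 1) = z^3 - 6*z^2 - 7*z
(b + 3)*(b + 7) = b^2 + 10*b + 21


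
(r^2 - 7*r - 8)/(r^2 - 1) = (r - 8)/(r - 1)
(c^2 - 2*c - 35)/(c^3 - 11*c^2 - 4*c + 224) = (c + 5)/(c^2 - 4*c - 32)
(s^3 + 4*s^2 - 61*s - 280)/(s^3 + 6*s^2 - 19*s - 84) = (s^2 - 3*s - 40)/(s^2 - s - 12)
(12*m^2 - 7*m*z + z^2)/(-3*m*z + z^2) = (-4*m + z)/z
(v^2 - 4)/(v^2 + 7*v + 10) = (v - 2)/(v + 5)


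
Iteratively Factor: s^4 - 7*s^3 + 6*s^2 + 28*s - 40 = (s - 2)*(s^3 - 5*s^2 - 4*s + 20) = (s - 2)*(s + 2)*(s^2 - 7*s + 10) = (s - 2)^2*(s + 2)*(s - 5)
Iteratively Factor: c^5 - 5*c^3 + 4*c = (c + 1)*(c^4 - c^3 - 4*c^2 + 4*c) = (c + 1)*(c + 2)*(c^3 - 3*c^2 + 2*c) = (c - 2)*(c + 1)*(c + 2)*(c^2 - c) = (c - 2)*(c - 1)*(c + 1)*(c + 2)*(c)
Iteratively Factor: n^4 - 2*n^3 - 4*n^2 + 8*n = (n)*(n^3 - 2*n^2 - 4*n + 8) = n*(n - 2)*(n^2 - 4) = n*(n - 2)^2*(n + 2)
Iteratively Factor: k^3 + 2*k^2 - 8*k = (k - 2)*(k^2 + 4*k) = k*(k - 2)*(k + 4)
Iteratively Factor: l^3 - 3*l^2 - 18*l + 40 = (l - 5)*(l^2 + 2*l - 8) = (l - 5)*(l - 2)*(l + 4)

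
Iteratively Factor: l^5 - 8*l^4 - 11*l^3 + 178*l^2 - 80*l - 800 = (l + 2)*(l^4 - 10*l^3 + 9*l^2 + 160*l - 400) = (l - 5)*(l + 2)*(l^3 - 5*l^2 - 16*l + 80) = (l - 5)*(l + 2)*(l + 4)*(l^2 - 9*l + 20) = (l - 5)*(l - 4)*(l + 2)*(l + 4)*(l - 5)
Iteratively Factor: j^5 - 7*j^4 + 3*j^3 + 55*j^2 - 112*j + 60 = (j + 3)*(j^4 - 10*j^3 + 33*j^2 - 44*j + 20) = (j - 2)*(j + 3)*(j^3 - 8*j^2 + 17*j - 10) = (j - 2)*(j - 1)*(j + 3)*(j^2 - 7*j + 10) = (j - 5)*(j - 2)*(j - 1)*(j + 3)*(j - 2)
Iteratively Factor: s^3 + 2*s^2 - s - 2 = (s + 2)*(s^2 - 1) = (s + 1)*(s + 2)*(s - 1)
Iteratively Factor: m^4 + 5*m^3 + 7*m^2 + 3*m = (m + 1)*(m^3 + 4*m^2 + 3*m) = m*(m + 1)*(m^2 + 4*m + 3) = m*(m + 1)*(m + 3)*(m + 1)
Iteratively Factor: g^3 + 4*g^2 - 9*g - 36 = (g + 3)*(g^2 + g - 12) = (g + 3)*(g + 4)*(g - 3)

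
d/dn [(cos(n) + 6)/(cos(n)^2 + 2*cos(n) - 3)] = (cos(n)^2 + 12*cos(n) + 15)*sin(n)/(cos(n)^2 + 2*cos(n) - 3)^2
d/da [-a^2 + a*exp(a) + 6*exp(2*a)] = a*exp(a) - 2*a + 12*exp(2*a) + exp(a)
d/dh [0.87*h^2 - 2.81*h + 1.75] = 1.74*h - 2.81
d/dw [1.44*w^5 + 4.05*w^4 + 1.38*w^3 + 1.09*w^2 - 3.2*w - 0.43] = 7.2*w^4 + 16.2*w^3 + 4.14*w^2 + 2.18*w - 3.2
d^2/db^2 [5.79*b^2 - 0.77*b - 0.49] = 11.5800000000000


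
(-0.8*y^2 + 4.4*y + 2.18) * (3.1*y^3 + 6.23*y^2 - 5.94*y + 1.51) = -2.48*y^5 + 8.656*y^4 + 38.922*y^3 - 13.7626*y^2 - 6.3052*y + 3.2918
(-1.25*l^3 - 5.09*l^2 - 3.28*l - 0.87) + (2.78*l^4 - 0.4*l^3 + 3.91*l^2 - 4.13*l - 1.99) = 2.78*l^4 - 1.65*l^3 - 1.18*l^2 - 7.41*l - 2.86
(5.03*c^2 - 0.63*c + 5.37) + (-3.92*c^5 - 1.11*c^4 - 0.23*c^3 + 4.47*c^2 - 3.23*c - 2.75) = -3.92*c^5 - 1.11*c^4 - 0.23*c^3 + 9.5*c^2 - 3.86*c + 2.62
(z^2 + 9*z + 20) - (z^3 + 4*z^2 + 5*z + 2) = -z^3 - 3*z^2 + 4*z + 18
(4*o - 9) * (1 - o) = -4*o^2 + 13*o - 9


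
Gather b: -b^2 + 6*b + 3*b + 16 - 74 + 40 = -b^2 + 9*b - 18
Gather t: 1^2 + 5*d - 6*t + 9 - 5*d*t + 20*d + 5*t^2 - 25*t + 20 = 25*d + 5*t^2 + t*(-5*d - 31) + 30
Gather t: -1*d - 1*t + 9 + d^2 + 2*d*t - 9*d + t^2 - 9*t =d^2 - 10*d + t^2 + t*(2*d - 10) + 9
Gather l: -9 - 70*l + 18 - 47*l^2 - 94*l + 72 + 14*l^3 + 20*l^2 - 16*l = 14*l^3 - 27*l^2 - 180*l + 81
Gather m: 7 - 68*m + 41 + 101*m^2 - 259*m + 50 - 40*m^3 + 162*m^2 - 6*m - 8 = -40*m^3 + 263*m^2 - 333*m + 90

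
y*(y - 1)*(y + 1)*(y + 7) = y^4 + 7*y^3 - y^2 - 7*y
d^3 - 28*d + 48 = (d - 4)*(d - 2)*(d + 6)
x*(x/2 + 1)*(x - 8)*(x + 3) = x^4/2 - 3*x^3/2 - 17*x^2 - 24*x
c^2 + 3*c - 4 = (c - 1)*(c + 4)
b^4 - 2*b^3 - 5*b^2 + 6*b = b*(b - 3)*(b - 1)*(b + 2)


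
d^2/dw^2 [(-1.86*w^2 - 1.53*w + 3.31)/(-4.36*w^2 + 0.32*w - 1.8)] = (63.35952*w^3 - 465.114336*w^2 - 44.335968*w + 65.091232)/(82.881856*w^6 - 18.249216*w^5 + 103.991232*w^4 - 15.100928*w^3 + 42.93216*w^2 - 3.1104*w + 5.832)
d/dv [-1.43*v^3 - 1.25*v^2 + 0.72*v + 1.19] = -4.29*v^2 - 2.5*v + 0.72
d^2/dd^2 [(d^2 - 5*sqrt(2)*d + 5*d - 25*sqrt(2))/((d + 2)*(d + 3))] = 2*(-5*sqrt(2)*d^3 - 75*sqrt(2)*d^2 - 18*d^2 - 285*sqrt(2)*d - 90*d - 325*sqrt(2) - 114)/(d^6 + 15*d^5 + 93*d^4 + 305*d^3 + 558*d^2 + 540*d + 216)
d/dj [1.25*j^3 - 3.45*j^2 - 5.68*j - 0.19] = 3.75*j^2 - 6.9*j - 5.68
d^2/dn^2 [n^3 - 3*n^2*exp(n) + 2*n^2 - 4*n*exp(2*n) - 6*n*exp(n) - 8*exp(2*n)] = -3*n^2*exp(n) - 16*n*exp(2*n) - 18*n*exp(n) + 6*n - 48*exp(2*n) - 18*exp(n) + 4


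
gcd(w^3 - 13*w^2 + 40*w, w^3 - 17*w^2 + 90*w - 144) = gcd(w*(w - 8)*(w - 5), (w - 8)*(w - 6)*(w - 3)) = w - 8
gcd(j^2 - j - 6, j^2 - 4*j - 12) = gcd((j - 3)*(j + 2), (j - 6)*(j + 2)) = j + 2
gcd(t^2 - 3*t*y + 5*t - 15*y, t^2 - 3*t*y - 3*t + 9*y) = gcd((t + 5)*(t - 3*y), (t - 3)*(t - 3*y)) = -t + 3*y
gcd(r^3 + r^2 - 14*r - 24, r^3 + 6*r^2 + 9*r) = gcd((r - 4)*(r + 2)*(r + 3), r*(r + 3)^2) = r + 3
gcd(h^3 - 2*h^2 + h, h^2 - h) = h^2 - h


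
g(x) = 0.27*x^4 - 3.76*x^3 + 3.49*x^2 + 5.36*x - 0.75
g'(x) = 1.08*x^3 - 11.28*x^2 + 6.98*x + 5.36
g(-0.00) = -0.75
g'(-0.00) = 5.36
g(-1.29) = 6.96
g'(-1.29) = -24.73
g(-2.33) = 61.23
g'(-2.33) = -85.80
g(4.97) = -184.76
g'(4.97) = -105.99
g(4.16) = -107.88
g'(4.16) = -83.06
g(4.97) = -184.76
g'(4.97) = -105.99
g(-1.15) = 3.89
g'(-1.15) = -19.23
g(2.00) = -1.83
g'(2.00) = -17.16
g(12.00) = -332.43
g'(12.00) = 331.04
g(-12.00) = 12533.49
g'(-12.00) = -3568.96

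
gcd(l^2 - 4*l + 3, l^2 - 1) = l - 1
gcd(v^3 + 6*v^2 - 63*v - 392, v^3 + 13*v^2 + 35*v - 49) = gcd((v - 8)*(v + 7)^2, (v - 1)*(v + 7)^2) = v^2 + 14*v + 49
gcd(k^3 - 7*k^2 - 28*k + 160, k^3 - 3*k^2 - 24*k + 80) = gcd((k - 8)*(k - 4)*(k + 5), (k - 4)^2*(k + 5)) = k^2 + k - 20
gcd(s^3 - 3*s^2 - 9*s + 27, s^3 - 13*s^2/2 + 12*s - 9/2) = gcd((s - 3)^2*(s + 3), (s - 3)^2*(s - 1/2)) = s^2 - 6*s + 9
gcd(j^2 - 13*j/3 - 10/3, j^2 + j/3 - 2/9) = j + 2/3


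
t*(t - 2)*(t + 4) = t^3 + 2*t^2 - 8*t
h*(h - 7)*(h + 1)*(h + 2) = h^4 - 4*h^3 - 19*h^2 - 14*h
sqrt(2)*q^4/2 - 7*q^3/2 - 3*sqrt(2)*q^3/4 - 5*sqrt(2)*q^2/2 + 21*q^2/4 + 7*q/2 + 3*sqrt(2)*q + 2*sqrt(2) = (q - 2)*(q + 1/2)*(q - 4*sqrt(2))*(sqrt(2)*q/2 + 1/2)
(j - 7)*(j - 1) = j^2 - 8*j + 7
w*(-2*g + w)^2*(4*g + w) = 16*g^3*w - 12*g^2*w^2 + w^4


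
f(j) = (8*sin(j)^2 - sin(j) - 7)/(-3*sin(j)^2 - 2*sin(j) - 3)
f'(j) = (6*sin(j)*cos(j) + 2*cos(j))*(8*sin(j)^2 - sin(j) - 7)/(-3*sin(j)^2 - 2*sin(j) - 3)^2 + (16*sin(j)*cos(j) - cos(j))/(-3*sin(j)^2 - 2*sin(j) - 3) = (-90*sin(j) + 19*cos(j)^2 - 30)*cos(j)/(3*sin(j)^2 + 2*sin(j) + 3)^2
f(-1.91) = -0.28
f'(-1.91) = -1.33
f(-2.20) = 0.29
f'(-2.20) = -2.60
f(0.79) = 0.62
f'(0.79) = -1.69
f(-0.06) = 2.39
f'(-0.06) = -0.68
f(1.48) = 0.01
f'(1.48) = -0.17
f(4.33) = -0.22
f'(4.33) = -1.51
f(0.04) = 2.28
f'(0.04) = -1.54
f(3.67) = 1.62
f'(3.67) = -3.36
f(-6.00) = 1.75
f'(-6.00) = -2.51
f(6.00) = 2.28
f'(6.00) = 1.70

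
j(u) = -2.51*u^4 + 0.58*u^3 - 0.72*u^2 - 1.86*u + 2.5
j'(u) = -10.04*u^3 + 1.74*u^2 - 1.44*u - 1.86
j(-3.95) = -648.16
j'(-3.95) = 649.74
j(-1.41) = -7.86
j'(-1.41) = 31.77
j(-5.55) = -2489.98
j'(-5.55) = 1776.11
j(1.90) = -32.37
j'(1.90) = -67.18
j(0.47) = 1.40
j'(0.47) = -3.19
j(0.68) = 0.55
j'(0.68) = -5.19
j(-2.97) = -208.82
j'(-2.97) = 280.79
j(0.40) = 1.61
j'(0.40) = -2.80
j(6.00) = -3162.26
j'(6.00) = -2116.50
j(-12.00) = -53128.46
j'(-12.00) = 17615.10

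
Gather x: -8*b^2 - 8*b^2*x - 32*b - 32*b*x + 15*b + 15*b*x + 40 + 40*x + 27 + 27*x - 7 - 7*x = -8*b^2 - 17*b + x*(-8*b^2 - 17*b + 60) + 60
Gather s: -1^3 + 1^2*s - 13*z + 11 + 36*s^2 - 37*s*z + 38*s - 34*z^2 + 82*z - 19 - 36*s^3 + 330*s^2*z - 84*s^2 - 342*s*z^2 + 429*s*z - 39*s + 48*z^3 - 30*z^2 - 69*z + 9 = -36*s^3 + s^2*(330*z - 48) + s*(-342*z^2 + 392*z) + 48*z^3 - 64*z^2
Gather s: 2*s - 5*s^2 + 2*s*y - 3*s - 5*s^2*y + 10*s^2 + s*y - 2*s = s^2*(5 - 5*y) + s*(3*y - 3)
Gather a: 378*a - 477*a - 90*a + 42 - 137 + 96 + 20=21 - 189*a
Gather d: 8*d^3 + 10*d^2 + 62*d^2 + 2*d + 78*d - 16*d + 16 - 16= 8*d^3 + 72*d^2 + 64*d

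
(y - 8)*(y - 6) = y^2 - 14*y + 48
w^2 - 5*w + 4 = (w - 4)*(w - 1)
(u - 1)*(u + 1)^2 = u^3 + u^2 - u - 1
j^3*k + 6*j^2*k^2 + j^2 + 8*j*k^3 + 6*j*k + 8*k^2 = (j + 2*k)*(j + 4*k)*(j*k + 1)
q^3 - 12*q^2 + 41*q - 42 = (q - 7)*(q - 3)*(q - 2)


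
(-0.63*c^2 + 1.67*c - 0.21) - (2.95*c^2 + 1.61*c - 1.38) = -3.58*c^2 + 0.0599999999999998*c + 1.17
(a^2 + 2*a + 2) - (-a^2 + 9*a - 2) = 2*a^2 - 7*a + 4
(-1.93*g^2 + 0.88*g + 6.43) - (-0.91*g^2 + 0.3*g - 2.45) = -1.02*g^2 + 0.58*g + 8.88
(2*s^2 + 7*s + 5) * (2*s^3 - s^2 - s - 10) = 4*s^5 + 12*s^4 + s^3 - 32*s^2 - 75*s - 50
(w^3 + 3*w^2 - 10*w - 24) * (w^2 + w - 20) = w^5 + 4*w^4 - 27*w^3 - 94*w^2 + 176*w + 480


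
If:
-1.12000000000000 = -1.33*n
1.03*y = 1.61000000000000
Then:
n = 0.84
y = 1.56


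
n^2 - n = n*(n - 1)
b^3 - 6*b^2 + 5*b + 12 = (b - 4)*(b - 3)*(b + 1)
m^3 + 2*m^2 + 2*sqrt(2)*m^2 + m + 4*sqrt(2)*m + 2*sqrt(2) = (m + 1)^2*(m + 2*sqrt(2))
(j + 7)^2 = j^2 + 14*j + 49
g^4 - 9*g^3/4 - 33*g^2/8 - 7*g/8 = g*(g - 7/2)*(g + 1/4)*(g + 1)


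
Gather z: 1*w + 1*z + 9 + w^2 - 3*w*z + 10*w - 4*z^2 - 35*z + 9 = w^2 + 11*w - 4*z^2 + z*(-3*w - 34) + 18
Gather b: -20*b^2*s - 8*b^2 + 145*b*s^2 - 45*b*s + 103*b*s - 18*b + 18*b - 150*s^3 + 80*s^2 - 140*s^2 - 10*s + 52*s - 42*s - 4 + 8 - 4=b^2*(-20*s - 8) + b*(145*s^2 + 58*s) - 150*s^3 - 60*s^2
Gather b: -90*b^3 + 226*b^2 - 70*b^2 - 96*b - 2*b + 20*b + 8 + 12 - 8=-90*b^3 + 156*b^2 - 78*b + 12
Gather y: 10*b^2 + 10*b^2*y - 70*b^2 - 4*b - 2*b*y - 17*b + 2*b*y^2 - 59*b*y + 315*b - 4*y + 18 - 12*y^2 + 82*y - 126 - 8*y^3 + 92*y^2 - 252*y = -60*b^2 + 294*b - 8*y^3 + y^2*(2*b + 80) + y*(10*b^2 - 61*b - 174) - 108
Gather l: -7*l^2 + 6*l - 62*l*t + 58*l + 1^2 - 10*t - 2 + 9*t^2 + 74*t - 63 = -7*l^2 + l*(64 - 62*t) + 9*t^2 + 64*t - 64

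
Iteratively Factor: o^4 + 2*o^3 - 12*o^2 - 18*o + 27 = (o - 3)*(o^3 + 5*o^2 + 3*o - 9) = (o - 3)*(o - 1)*(o^2 + 6*o + 9) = (o - 3)*(o - 1)*(o + 3)*(o + 3)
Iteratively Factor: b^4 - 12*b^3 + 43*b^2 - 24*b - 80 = (b - 4)*(b^3 - 8*b^2 + 11*b + 20) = (b - 4)^2*(b^2 - 4*b - 5) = (b - 4)^2*(b + 1)*(b - 5)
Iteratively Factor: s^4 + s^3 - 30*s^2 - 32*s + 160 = (s - 2)*(s^3 + 3*s^2 - 24*s - 80) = (s - 5)*(s - 2)*(s^2 + 8*s + 16) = (s - 5)*(s - 2)*(s + 4)*(s + 4)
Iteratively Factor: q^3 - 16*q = (q - 4)*(q^2 + 4*q) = q*(q - 4)*(q + 4)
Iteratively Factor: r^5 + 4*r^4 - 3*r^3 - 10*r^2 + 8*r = (r - 1)*(r^4 + 5*r^3 + 2*r^2 - 8*r) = (r - 1)*(r + 2)*(r^3 + 3*r^2 - 4*r) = (r - 1)*(r + 2)*(r + 4)*(r^2 - r) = (r - 1)^2*(r + 2)*(r + 4)*(r)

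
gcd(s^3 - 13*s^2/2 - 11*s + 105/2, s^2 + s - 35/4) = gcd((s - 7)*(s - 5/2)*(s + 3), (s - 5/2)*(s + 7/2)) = s - 5/2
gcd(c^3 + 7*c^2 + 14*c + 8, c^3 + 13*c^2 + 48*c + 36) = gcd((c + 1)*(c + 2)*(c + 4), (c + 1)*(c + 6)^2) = c + 1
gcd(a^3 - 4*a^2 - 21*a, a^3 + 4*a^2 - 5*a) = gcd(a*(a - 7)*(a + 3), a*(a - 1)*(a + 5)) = a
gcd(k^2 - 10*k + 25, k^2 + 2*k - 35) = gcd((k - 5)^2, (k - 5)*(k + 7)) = k - 5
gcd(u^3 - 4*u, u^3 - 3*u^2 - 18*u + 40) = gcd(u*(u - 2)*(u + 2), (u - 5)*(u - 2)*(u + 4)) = u - 2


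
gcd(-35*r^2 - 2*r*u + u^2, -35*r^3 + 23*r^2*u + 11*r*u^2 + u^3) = 5*r + u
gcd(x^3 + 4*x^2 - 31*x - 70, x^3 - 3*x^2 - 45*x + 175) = x^2 + 2*x - 35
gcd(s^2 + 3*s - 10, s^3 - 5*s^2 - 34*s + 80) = s^2 + 3*s - 10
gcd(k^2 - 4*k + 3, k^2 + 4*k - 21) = k - 3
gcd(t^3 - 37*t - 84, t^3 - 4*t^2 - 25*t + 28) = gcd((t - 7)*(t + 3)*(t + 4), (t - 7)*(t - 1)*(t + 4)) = t^2 - 3*t - 28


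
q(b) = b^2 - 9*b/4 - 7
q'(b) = 2*b - 9/4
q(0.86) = -8.20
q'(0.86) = -0.53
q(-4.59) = 24.40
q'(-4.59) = -11.43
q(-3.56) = 13.68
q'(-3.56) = -9.37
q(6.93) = 25.43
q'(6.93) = 11.61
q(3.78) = -1.22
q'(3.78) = 5.31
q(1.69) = -7.95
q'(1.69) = 1.13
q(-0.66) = -5.08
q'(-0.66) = -3.57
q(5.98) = 15.31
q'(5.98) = 9.71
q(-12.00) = 164.00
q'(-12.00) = -26.25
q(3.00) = -4.75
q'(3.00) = 3.75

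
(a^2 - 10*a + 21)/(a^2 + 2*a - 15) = (a - 7)/(a + 5)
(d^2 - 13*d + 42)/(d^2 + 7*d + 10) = (d^2 - 13*d + 42)/(d^2 + 7*d + 10)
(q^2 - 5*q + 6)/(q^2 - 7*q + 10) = (q - 3)/(q - 5)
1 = 1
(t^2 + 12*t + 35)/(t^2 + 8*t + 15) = (t + 7)/(t + 3)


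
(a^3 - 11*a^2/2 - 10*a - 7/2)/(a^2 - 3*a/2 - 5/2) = (2*a^2 - 13*a - 7)/(2*a - 5)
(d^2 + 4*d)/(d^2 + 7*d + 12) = d/(d + 3)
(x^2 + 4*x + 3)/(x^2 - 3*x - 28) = (x^2 + 4*x + 3)/(x^2 - 3*x - 28)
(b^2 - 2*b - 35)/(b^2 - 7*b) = (b + 5)/b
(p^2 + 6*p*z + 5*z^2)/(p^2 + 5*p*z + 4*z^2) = (p + 5*z)/(p + 4*z)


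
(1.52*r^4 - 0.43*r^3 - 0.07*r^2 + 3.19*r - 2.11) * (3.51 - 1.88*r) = -2.8576*r^5 + 6.1436*r^4 - 1.3777*r^3 - 6.2429*r^2 + 15.1637*r - 7.4061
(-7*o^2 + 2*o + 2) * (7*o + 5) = -49*o^3 - 21*o^2 + 24*o + 10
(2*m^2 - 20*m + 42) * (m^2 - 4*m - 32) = 2*m^4 - 28*m^3 + 58*m^2 + 472*m - 1344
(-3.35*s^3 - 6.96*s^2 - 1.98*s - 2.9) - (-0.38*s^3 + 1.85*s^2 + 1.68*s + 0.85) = -2.97*s^3 - 8.81*s^2 - 3.66*s - 3.75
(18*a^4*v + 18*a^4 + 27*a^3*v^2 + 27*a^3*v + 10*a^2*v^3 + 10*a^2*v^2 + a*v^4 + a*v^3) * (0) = 0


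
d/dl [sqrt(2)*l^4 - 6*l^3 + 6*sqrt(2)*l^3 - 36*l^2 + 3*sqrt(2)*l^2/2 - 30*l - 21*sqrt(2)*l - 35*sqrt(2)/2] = 4*sqrt(2)*l^3 - 18*l^2 + 18*sqrt(2)*l^2 - 72*l + 3*sqrt(2)*l - 30 - 21*sqrt(2)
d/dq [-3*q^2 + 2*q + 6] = 2 - 6*q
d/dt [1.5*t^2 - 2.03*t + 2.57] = 3.0*t - 2.03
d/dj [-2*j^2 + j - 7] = 1 - 4*j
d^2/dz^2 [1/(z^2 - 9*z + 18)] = 2*(-z^2 + 9*z + (2*z - 9)^2 - 18)/(z^2 - 9*z + 18)^3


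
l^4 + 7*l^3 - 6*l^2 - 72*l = l*(l - 3)*(l + 4)*(l + 6)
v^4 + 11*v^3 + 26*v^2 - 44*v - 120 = (v - 2)*(v + 2)*(v + 5)*(v + 6)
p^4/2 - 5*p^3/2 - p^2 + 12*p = p*(p/2 + 1)*(p - 4)*(p - 3)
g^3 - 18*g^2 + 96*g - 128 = (g - 8)^2*(g - 2)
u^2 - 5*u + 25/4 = (u - 5/2)^2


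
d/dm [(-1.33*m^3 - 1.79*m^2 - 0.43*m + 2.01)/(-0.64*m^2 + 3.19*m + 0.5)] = (0.8512*m^4 - 8.4854*m^3 - 7.9803*m^2 + 0.7828*m - 6.6269)/(0.4096*m^4 - 4.0832*m^3 + 9.5361*m^2 + 3.19*m + 0.25)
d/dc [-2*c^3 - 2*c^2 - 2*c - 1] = -6*c^2 - 4*c - 2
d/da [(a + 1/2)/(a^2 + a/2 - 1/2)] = (4*a^2 + 2*a - (2*a + 1)*(4*a + 1) - 2)/(2*a^2 + a - 1)^2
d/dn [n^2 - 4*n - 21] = 2*n - 4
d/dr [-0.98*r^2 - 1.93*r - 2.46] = -1.96*r - 1.93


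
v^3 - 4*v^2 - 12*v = v*(v - 6)*(v + 2)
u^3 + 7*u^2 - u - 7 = (u - 1)*(u + 1)*(u + 7)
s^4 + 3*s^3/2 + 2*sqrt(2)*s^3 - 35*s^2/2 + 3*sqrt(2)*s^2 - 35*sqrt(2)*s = s*(s - 7/2)*(s + 5)*(s + 2*sqrt(2))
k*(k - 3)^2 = k^3 - 6*k^2 + 9*k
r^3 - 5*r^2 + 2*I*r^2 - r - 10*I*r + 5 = (r - 5)*(r + I)^2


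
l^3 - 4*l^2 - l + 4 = (l - 4)*(l - 1)*(l + 1)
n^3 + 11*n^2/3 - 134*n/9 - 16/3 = (n - 8/3)*(n + 1/3)*(n + 6)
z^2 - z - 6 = (z - 3)*(z + 2)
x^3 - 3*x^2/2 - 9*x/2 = x*(x - 3)*(x + 3/2)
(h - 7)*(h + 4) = h^2 - 3*h - 28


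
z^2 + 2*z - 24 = (z - 4)*(z + 6)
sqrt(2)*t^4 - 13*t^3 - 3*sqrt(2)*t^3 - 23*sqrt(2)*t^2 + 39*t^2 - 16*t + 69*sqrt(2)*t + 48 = (t - 3)*(t - 8*sqrt(2))*(t + sqrt(2))*(sqrt(2)*t + 1)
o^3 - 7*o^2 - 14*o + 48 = (o - 8)*(o - 2)*(o + 3)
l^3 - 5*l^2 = l^2*(l - 5)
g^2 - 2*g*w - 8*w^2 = (g - 4*w)*(g + 2*w)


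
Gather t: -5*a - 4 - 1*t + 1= -5*a - t - 3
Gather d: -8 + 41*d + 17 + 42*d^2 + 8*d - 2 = 42*d^2 + 49*d + 7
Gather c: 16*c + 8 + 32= 16*c + 40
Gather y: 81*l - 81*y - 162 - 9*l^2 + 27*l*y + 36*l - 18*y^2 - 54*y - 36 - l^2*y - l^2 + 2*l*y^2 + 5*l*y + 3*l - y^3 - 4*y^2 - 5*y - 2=-10*l^2 + 120*l - y^3 + y^2*(2*l - 22) + y*(-l^2 + 32*l - 140) - 200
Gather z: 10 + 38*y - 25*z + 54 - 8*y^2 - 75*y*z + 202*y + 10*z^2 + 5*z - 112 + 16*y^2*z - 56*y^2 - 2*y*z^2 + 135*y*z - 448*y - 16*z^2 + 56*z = -64*y^2 - 208*y + z^2*(-2*y - 6) + z*(16*y^2 + 60*y + 36) - 48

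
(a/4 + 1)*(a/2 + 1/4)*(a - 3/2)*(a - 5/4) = a^4/8 + 7*a^3/32 - 17*a^2/16 + 47*a/128 + 15/32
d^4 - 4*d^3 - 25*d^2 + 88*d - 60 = (d - 6)*(d - 2)*(d - 1)*(d + 5)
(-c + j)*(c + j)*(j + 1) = -c^2*j - c^2 + j^3 + j^2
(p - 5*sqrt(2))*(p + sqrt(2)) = p^2 - 4*sqrt(2)*p - 10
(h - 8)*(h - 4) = h^2 - 12*h + 32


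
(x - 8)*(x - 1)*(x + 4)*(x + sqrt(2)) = x^4 - 5*x^3 + sqrt(2)*x^3 - 28*x^2 - 5*sqrt(2)*x^2 - 28*sqrt(2)*x + 32*x + 32*sqrt(2)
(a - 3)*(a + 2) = a^2 - a - 6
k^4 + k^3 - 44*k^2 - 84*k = k*(k - 7)*(k + 2)*(k + 6)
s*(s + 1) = s^2 + s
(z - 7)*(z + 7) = z^2 - 49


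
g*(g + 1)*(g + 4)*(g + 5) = g^4 + 10*g^3 + 29*g^2 + 20*g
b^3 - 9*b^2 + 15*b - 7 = (b - 7)*(b - 1)^2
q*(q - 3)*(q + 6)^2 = q^4 + 9*q^3 - 108*q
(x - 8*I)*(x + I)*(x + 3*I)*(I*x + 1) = I*x^4 + 5*x^3 + 25*I*x^2 + 5*x + 24*I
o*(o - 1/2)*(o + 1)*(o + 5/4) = o^4 + 7*o^3/4 + o^2/8 - 5*o/8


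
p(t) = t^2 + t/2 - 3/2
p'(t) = 2*t + 1/2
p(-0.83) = -1.23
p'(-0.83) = -1.16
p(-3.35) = 8.05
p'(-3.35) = -6.20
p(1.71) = 2.28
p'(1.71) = 3.92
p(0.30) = -1.26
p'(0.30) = 1.10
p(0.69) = -0.68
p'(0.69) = 1.88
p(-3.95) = 12.13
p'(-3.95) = -7.40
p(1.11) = 0.29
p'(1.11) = 2.72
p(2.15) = 4.20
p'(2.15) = 4.80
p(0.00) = -1.50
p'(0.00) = 0.50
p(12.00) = 148.50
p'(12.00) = 24.50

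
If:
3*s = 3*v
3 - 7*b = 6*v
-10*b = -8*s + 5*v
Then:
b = 1/9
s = 10/27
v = 10/27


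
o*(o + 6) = o^2 + 6*o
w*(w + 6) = w^2 + 6*w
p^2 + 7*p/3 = p*(p + 7/3)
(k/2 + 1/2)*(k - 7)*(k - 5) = k^3/2 - 11*k^2/2 + 23*k/2 + 35/2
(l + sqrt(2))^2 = l^2 + 2*sqrt(2)*l + 2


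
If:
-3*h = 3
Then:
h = -1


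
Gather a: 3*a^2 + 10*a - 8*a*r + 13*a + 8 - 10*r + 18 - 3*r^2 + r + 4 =3*a^2 + a*(23 - 8*r) - 3*r^2 - 9*r + 30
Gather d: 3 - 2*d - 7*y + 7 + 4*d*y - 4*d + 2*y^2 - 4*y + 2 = d*(4*y - 6) + 2*y^2 - 11*y + 12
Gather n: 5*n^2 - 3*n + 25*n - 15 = 5*n^2 + 22*n - 15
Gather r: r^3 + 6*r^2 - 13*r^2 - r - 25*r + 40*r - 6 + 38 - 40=r^3 - 7*r^2 + 14*r - 8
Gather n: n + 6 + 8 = n + 14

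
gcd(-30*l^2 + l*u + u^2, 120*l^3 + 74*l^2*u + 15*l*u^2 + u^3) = 6*l + u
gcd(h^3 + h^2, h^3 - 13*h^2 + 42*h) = h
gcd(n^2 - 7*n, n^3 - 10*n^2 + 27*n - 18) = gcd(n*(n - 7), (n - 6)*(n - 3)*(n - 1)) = 1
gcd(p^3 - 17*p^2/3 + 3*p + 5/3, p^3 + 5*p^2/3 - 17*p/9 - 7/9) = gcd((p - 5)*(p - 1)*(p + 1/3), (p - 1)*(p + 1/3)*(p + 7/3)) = p^2 - 2*p/3 - 1/3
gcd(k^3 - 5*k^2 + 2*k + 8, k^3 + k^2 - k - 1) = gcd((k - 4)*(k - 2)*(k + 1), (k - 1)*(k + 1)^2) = k + 1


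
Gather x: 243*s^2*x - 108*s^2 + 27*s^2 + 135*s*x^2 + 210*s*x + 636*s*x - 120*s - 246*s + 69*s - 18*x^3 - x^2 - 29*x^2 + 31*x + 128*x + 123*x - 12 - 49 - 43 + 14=-81*s^2 - 297*s - 18*x^3 + x^2*(135*s - 30) + x*(243*s^2 + 846*s + 282) - 90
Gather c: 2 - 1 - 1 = 0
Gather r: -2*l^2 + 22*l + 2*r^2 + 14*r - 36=-2*l^2 + 22*l + 2*r^2 + 14*r - 36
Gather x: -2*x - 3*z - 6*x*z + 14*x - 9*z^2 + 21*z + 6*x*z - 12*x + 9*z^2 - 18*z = 0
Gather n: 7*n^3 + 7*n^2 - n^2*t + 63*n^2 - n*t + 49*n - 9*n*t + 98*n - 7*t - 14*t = 7*n^3 + n^2*(70 - t) + n*(147 - 10*t) - 21*t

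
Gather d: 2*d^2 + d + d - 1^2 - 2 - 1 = 2*d^2 + 2*d - 4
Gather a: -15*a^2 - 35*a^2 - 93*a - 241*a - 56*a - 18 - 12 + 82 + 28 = -50*a^2 - 390*a + 80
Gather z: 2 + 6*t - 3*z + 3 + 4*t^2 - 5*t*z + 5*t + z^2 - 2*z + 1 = 4*t^2 + 11*t + z^2 + z*(-5*t - 5) + 6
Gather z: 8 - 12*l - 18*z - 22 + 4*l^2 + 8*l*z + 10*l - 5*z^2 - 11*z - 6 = 4*l^2 - 2*l - 5*z^2 + z*(8*l - 29) - 20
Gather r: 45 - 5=40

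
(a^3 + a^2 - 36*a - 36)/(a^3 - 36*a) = (a + 1)/a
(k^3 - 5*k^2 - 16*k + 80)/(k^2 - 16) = k - 5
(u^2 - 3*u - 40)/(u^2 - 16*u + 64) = (u + 5)/(u - 8)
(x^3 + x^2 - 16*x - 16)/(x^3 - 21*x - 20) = (x - 4)/(x - 5)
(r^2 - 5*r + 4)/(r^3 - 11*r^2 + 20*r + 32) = (r - 1)/(r^2 - 7*r - 8)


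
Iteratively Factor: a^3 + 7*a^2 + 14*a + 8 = (a + 4)*(a^2 + 3*a + 2) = (a + 2)*(a + 4)*(a + 1)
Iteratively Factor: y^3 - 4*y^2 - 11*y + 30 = (y - 5)*(y^2 + y - 6) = (y - 5)*(y - 2)*(y + 3)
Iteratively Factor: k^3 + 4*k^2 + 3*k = (k + 1)*(k^2 + 3*k) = (k + 1)*(k + 3)*(k)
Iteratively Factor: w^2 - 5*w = (w)*(w - 5)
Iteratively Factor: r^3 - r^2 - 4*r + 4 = (r - 2)*(r^2 + r - 2) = (r - 2)*(r + 2)*(r - 1)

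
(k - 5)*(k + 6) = k^2 + k - 30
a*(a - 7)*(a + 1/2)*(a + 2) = a^4 - 9*a^3/2 - 33*a^2/2 - 7*a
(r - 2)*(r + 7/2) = r^2 + 3*r/2 - 7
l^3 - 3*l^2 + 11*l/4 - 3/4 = (l - 3/2)*(l - 1)*(l - 1/2)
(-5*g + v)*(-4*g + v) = 20*g^2 - 9*g*v + v^2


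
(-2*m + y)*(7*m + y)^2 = -98*m^3 + 21*m^2*y + 12*m*y^2 + y^3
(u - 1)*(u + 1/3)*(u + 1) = u^3 + u^2/3 - u - 1/3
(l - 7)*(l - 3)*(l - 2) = l^3 - 12*l^2 + 41*l - 42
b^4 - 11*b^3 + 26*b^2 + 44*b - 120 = (b - 6)*(b - 5)*(b - 2)*(b + 2)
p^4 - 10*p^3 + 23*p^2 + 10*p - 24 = (p - 6)*(p - 4)*(p - 1)*(p + 1)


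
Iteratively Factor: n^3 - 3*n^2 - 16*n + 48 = (n + 4)*(n^2 - 7*n + 12) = (n - 3)*(n + 4)*(n - 4)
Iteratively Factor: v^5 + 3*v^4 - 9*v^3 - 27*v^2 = (v - 3)*(v^4 + 6*v^3 + 9*v^2) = (v - 3)*(v + 3)*(v^3 + 3*v^2) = v*(v - 3)*(v + 3)*(v^2 + 3*v) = v^2*(v - 3)*(v + 3)*(v + 3)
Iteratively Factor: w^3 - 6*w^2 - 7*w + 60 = (w + 3)*(w^2 - 9*w + 20) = (w - 5)*(w + 3)*(w - 4)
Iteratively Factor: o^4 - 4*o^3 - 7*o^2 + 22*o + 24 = (o - 4)*(o^3 - 7*o - 6) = (o - 4)*(o - 3)*(o^2 + 3*o + 2) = (o - 4)*(o - 3)*(o + 1)*(o + 2)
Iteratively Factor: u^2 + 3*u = (u + 3)*(u)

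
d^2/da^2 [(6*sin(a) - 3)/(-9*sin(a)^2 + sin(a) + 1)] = 9*(486*sin(a)^5 - 102*sin(a)^4 + 149*sin(a)^2 - 1481*sin(a)/4 + 603*sin(3*a)/4 - 27*sin(5*a) + 8)/(9*sin(a)^2 - sin(a) - 1)^3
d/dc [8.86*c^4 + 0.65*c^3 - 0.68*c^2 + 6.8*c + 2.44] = 35.44*c^3 + 1.95*c^2 - 1.36*c + 6.8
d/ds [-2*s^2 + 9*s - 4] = 9 - 4*s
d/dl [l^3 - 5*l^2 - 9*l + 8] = 3*l^2 - 10*l - 9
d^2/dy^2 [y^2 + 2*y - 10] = 2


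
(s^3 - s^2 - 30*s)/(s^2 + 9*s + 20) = s*(s - 6)/(s + 4)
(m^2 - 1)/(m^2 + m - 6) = (m^2 - 1)/(m^2 + m - 6)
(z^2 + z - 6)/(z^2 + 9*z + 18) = (z - 2)/(z + 6)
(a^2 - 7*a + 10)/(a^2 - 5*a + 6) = (a - 5)/(a - 3)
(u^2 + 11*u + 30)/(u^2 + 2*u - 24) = (u + 5)/(u - 4)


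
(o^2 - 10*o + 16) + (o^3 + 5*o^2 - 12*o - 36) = o^3 + 6*o^2 - 22*o - 20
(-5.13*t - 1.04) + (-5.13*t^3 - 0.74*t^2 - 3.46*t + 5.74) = -5.13*t^3 - 0.74*t^2 - 8.59*t + 4.7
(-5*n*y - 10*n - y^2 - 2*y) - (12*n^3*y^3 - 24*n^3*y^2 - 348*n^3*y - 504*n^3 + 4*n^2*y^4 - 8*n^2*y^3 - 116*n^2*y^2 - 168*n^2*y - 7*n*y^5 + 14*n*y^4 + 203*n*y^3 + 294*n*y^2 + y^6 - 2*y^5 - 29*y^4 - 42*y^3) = -12*n^3*y^3 + 24*n^3*y^2 + 348*n^3*y + 504*n^3 - 4*n^2*y^4 + 8*n^2*y^3 + 116*n^2*y^2 + 168*n^2*y + 7*n*y^5 - 14*n*y^4 - 203*n*y^3 - 294*n*y^2 - 5*n*y - 10*n - y^6 + 2*y^5 + 29*y^4 + 42*y^3 - y^2 - 2*y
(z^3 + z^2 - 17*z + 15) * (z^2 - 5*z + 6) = z^5 - 4*z^4 - 16*z^3 + 106*z^2 - 177*z + 90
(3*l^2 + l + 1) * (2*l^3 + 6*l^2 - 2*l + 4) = 6*l^5 + 20*l^4 + 2*l^3 + 16*l^2 + 2*l + 4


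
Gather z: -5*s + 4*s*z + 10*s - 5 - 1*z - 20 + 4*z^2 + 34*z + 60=5*s + 4*z^2 + z*(4*s + 33) + 35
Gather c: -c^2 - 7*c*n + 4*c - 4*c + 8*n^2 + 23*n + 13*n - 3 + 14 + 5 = -c^2 - 7*c*n + 8*n^2 + 36*n + 16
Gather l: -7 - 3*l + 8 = 1 - 3*l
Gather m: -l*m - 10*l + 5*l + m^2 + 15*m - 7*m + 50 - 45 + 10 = -5*l + m^2 + m*(8 - l) + 15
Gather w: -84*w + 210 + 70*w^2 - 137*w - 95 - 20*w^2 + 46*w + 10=50*w^2 - 175*w + 125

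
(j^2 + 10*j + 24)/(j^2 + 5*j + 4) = (j + 6)/(j + 1)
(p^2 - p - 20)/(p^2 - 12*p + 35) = (p + 4)/(p - 7)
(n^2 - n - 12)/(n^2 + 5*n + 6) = (n - 4)/(n + 2)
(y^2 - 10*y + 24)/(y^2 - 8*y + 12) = (y - 4)/(y - 2)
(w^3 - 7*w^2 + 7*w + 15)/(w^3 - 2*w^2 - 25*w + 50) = (w^2 - 2*w - 3)/(w^2 + 3*w - 10)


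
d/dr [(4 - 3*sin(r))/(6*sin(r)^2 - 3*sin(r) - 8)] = 6*(3*sin(r)^2 - 8*sin(r) + 6)*cos(r)/(6*sin(r)^2 - 3*sin(r) - 8)^2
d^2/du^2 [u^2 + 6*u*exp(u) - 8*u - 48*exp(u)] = 6*u*exp(u) - 36*exp(u) + 2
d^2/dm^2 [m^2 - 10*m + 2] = 2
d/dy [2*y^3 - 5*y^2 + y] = 6*y^2 - 10*y + 1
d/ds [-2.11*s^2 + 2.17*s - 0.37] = 2.17 - 4.22*s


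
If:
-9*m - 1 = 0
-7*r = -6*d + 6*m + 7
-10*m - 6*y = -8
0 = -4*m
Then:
No Solution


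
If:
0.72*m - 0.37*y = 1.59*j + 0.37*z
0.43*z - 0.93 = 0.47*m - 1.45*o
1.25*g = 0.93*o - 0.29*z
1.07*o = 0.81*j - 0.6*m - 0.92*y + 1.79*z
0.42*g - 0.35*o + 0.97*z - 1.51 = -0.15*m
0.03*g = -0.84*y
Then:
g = 0.64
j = 1.09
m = 3.04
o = 1.25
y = -0.02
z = 1.26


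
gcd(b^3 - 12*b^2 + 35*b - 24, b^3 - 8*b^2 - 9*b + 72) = b^2 - 11*b + 24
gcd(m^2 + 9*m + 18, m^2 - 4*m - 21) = m + 3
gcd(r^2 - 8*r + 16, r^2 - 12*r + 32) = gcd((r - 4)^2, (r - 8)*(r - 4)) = r - 4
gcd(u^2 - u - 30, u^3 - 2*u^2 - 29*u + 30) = u^2 - u - 30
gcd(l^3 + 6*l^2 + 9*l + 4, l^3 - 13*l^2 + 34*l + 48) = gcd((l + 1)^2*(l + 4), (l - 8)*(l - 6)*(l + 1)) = l + 1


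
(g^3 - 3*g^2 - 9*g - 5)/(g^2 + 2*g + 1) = g - 5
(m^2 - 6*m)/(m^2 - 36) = m/(m + 6)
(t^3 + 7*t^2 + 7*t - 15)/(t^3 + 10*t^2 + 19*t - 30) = (t + 3)/(t + 6)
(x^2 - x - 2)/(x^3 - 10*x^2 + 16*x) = (x + 1)/(x*(x - 8))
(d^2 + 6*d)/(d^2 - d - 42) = d/(d - 7)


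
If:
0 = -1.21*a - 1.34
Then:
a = -1.11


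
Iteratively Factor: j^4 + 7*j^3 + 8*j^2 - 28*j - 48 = (j + 2)*(j^3 + 5*j^2 - 2*j - 24) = (j + 2)*(j + 4)*(j^2 + j - 6) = (j - 2)*(j + 2)*(j + 4)*(j + 3)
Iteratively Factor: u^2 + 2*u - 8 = (u - 2)*(u + 4)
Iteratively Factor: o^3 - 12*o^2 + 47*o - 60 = (o - 5)*(o^2 - 7*o + 12) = (o - 5)*(o - 4)*(o - 3)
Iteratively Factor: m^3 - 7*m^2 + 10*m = (m - 5)*(m^2 - 2*m) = m*(m - 5)*(m - 2)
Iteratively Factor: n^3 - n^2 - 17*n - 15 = (n + 3)*(n^2 - 4*n - 5) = (n + 1)*(n + 3)*(n - 5)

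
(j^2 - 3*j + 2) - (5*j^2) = -4*j^2 - 3*j + 2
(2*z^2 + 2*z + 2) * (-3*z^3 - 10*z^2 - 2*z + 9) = -6*z^5 - 26*z^4 - 30*z^3 - 6*z^2 + 14*z + 18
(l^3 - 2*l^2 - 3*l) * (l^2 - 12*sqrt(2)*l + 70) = l^5 - 12*sqrt(2)*l^4 - 2*l^4 + 24*sqrt(2)*l^3 + 67*l^3 - 140*l^2 + 36*sqrt(2)*l^2 - 210*l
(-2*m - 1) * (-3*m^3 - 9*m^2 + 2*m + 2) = 6*m^4 + 21*m^3 + 5*m^2 - 6*m - 2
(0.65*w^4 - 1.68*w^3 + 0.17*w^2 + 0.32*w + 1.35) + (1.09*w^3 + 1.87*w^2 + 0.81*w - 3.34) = 0.65*w^4 - 0.59*w^3 + 2.04*w^2 + 1.13*w - 1.99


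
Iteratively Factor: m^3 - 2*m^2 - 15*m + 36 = (m + 4)*(m^2 - 6*m + 9) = (m - 3)*(m + 4)*(m - 3)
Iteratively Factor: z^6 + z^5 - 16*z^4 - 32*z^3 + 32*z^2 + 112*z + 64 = (z - 2)*(z^5 + 3*z^4 - 10*z^3 - 52*z^2 - 72*z - 32) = (z - 2)*(z + 1)*(z^4 + 2*z^3 - 12*z^2 - 40*z - 32) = (z - 2)*(z + 1)*(z + 2)*(z^3 - 12*z - 16) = (z - 4)*(z - 2)*(z + 1)*(z + 2)*(z^2 + 4*z + 4) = (z - 4)*(z - 2)*(z + 1)*(z + 2)^2*(z + 2)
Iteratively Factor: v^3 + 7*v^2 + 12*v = (v)*(v^2 + 7*v + 12) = v*(v + 4)*(v + 3)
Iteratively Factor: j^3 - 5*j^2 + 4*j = (j - 4)*(j^2 - j) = j*(j - 4)*(j - 1)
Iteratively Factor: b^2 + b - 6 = (b + 3)*(b - 2)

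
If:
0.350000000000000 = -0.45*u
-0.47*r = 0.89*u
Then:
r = 1.47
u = -0.78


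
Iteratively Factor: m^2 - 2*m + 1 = (m - 1)*(m - 1)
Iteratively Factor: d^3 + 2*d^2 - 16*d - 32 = (d + 2)*(d^2 - 16) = (d + 2)*(d + 4)*(d - 4)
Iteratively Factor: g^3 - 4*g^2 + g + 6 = (g - 3)*(g^2 - g - 2) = (g - 3)*(g + 1)*(g - 2)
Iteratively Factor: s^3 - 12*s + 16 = (s - 2)*(s^2 + 2*s - 8) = (s - 2)*(s + 4)*(s - 2)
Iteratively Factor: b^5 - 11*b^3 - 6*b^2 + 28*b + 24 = (b + 2)*(b^4 - 2*b^3 - 7*b^2 + 8*b + 12) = (b - 2)*(b + 2)*(b^3 - 7*b - 6) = (b - 3)*(b - 2)*(b + 2)*(b^2 + 3*b + 2) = (b - 3)*(b - 2)*(b + 1)*(b + 2)*(b + 2)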